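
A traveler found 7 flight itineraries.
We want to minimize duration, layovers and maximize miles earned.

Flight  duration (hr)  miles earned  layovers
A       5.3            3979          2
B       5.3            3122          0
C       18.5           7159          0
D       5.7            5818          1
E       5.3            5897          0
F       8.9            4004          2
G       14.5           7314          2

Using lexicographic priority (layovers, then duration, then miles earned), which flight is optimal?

E

First minimize layovers: best is 0, kept {B, C, E}.
Then minimize duration: best is 5.3, kept {B, E}.
Then maximize miles earned: best is 5897, kept {E}.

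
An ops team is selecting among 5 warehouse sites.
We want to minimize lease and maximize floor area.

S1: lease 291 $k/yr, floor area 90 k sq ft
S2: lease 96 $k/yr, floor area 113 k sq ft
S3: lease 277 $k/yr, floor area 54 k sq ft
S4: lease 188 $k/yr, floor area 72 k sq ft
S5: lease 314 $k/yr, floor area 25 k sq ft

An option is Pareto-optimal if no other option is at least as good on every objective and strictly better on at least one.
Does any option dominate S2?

No

S1: worse on lease (291 vs 96).
S3: worse on lease (277 vs 96).
S4: worse on lease (188 vs 96).
S5: worse on lease (314 vs 96).
No option is at least as good as S2 on every objective and strictly better on one.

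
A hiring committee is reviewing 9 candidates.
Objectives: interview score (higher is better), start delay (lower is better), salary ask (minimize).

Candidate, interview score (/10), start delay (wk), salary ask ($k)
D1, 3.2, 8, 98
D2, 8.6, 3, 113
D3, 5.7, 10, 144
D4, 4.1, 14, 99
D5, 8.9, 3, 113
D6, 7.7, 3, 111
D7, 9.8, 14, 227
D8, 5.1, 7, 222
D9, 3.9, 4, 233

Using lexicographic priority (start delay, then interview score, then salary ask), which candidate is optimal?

D5

First minimize start delay: best is 3, kept {D2, D5, D6}.
Then maximize interview score: best is 8.9, kept {D5}.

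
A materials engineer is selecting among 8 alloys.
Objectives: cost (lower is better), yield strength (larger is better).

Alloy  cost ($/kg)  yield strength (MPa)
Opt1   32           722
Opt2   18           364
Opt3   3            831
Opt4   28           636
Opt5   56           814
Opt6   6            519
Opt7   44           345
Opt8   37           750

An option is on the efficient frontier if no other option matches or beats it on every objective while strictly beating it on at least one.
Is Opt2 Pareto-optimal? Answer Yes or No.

No

Opt3 vs Opt2: cost 3≤18, yield strength 831≥364 — Opt3 is at least as good on every objective and strictly better on at least one, so Opt3 dominates Opt2.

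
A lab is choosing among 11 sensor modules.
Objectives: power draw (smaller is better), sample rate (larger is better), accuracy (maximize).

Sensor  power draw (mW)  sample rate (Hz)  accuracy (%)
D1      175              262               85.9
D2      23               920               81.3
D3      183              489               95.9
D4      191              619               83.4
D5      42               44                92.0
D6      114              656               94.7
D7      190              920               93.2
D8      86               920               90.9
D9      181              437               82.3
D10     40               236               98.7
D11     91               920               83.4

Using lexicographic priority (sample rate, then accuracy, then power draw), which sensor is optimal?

First maximize sample rate: best is 920, kept {D2, D7, D8, D11}.
Then maximize accuracy: best is 93.2, kept {D7}.

D7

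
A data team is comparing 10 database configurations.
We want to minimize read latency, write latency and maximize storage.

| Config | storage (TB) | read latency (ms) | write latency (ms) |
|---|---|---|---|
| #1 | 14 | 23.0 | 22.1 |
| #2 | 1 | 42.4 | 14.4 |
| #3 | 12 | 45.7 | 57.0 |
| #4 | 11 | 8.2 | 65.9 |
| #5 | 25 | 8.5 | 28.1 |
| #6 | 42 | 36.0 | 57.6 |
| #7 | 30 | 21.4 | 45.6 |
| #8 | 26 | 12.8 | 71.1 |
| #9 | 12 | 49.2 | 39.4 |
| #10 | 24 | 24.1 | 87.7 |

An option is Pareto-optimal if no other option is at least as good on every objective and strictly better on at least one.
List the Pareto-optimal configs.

#1, #2, #4, #5, #6, #7, #8

#1: not dominated.
#2: not dominated (best write latency).
#3: dominated by #1 (storage 14≥12, read latency 23.0≤45.7, write latency 22.1≤57.0).
#4: not dominated (best read latency).
#5: not dominated.
#6: not dominated (best storage).
#7: not dominated.
#8: not dominated.
#9: dominated by #1 (storage 14≥12, read latency 23.0≤49.2, write latency 22.1≤39.4).
#10: dominated by #5 (storage 25≥24, read latency 8.5≤24.1, write latency 28.1≤87.7).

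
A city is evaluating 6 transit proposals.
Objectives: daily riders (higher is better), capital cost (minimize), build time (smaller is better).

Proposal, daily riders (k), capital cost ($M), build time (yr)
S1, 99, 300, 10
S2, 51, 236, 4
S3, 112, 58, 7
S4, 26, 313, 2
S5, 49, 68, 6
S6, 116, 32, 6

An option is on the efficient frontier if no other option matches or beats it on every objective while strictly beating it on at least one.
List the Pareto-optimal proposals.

S1: dominated by S3 (daily riders 112≥99, capital cost 58≤300, build time 7≤10).
S2: not dominated.
S3: dominated by S6 (daily riders 116≥112, capital cost 32≤58, build time 6≤7).
S4: not dominated (best build time).
S5: dominated by S6 (daily riders 116≥49, capital cost 32≤68, build time 6≤6).
S6: not dominated (best daily riders).

S2, S4, S6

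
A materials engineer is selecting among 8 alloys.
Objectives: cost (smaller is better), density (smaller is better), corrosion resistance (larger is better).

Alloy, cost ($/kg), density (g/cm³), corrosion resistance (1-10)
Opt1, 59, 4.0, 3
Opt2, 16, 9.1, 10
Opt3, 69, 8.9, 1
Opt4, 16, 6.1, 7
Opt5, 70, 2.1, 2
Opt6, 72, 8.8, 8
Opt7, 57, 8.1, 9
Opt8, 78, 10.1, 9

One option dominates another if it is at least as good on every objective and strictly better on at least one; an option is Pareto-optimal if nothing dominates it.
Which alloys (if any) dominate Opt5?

Opt1: worse on density (4.0 vs 2.1).
Opt2: worse on density (9.1 vs 2.1).
Opt3: worse on density (8.9 vs 2.1).
Opt4: worse on density (6.1 vs 2.1).
Opt6: worse on cost (72 vs 70).
Opt7: worse on density (8.1 vs 2.1).
Opt8: worse on cost (78 vs 70).
No option dominates Opt5.

none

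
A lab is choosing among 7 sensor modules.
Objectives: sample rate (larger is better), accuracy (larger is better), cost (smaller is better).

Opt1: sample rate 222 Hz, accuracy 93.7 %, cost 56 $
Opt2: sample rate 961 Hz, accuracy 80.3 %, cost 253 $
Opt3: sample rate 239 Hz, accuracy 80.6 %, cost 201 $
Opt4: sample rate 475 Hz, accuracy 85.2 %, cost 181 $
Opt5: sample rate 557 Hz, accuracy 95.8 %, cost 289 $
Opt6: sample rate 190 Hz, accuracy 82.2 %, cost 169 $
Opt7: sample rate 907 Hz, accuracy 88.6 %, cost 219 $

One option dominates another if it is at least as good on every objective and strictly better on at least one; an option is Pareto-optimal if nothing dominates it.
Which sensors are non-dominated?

Opt1, Opt2, Opt4, Opt5, Opt7

Opt1: not dominated (best cost).
Opt2: not dominated (best sample rate).
Opt3: dominated by Opt4 (sample rate 475≥239, accuracy 85.2≥80.6, cost 181≤201).
Opt4: not dominated.
Opt5: not dominated (best accuracy).
Opt6: dominated by Opt1 (sample rate 222≥190, accuracy 93.7≥82.2, cost 56≤169).
Opt7: not dominated.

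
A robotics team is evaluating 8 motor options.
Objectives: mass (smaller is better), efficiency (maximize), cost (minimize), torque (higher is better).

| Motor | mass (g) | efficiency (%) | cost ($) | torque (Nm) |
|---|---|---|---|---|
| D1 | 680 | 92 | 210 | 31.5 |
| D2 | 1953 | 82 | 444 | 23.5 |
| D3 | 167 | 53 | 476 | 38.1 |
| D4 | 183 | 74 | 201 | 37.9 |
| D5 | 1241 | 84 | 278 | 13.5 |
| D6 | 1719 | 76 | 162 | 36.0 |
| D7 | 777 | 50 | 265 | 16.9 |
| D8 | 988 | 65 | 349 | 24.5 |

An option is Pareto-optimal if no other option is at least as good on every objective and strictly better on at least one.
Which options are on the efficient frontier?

D1, D3, D4, D6

D1: not dominated (best efficiency).
D2: dominated by D1 (mass 680≤1953, efficiency 92≥82, cost 210≤444, torque 31.5≥23.5).
D3: not dominated (best mass).
D4: not dominated.
D5: dominated by D1 (mass 680≤1241, efficiency 92≥84, cost 210≤278, torque 31.5≥13.5).
D6: not dominated (best cost).
D7: dominated by D1 (mass 680≤777, efficiency 92≥50, cost 210≤265, torque 31.5≥16.9).
D8: dominated by D1 (mass 680≤988, efficiency 92≥65, cost 210≤349, torque 31.5≥24.5).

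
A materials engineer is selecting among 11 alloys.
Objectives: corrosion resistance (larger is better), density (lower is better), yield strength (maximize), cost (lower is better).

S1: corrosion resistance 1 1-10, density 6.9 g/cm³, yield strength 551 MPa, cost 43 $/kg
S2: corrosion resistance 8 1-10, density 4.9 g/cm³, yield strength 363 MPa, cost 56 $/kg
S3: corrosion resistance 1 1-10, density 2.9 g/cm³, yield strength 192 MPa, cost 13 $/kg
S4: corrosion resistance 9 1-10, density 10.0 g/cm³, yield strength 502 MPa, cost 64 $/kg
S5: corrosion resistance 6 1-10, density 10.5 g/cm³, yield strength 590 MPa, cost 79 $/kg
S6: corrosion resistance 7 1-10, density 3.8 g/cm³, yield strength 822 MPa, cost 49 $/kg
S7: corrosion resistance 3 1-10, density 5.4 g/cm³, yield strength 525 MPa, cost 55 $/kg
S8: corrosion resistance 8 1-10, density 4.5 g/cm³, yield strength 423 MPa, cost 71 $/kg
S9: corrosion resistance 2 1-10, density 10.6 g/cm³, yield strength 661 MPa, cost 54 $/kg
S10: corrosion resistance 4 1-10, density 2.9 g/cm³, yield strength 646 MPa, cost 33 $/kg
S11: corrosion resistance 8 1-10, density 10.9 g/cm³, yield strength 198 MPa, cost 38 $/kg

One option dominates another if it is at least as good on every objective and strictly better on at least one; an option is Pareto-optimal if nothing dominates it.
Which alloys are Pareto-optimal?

S1: dominated by S10 (corrosion resistance 4≥1, density 2.9≤6.9, yield strength 646≥551, cost 33≤43).
S2: not dominated.
S3: not dominated (best cost).
S4: not dominated (best corrosion resistance).
S5: dominated by S6 (corrosion resistance 7≥6, density 3.8≤10.5, yield strength 822≥590, cost 49≤79).
S6: not dominated (best yield strength).
S7: dominated by S6 (corrosion resistance 7≥3, density 3.8≤5.4, yield strength 822≥525, cost 49≤55).
S8: not dominated.
S9: dominated by S6 (corrosion resistance 7≥2, density 3.8≤10.6, yield strength 822≥661, cost 49≤54).
S10: not dominated.
S11: not dominated.

S2, S3, S4, S6, S8, S10, S11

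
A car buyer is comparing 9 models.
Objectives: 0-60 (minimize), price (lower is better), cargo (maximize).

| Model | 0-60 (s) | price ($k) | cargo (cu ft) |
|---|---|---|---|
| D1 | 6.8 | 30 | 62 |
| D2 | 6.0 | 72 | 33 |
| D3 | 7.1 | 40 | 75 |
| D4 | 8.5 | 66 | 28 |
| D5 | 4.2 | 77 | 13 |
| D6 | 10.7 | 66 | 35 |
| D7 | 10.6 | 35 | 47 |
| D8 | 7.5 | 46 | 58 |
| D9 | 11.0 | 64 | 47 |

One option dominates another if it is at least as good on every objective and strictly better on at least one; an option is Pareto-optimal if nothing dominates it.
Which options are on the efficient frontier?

D1, D2, D3, D5

D1: not dominated (best price).
D2: not dominated.
D3: not dominated (best cargo).
D4: dominated by D1 (0-60 6.8≤8.5, price 30≤66, cargo 62≥28).
D5: not dominated (best 0-60).
D6: dominated by D1 (0-60 6.8≤10.7, price 30≤66, cargo 62≥35).
D7: dominated by D1 (0-60 6.8≤10.6, price 30≤35, cargo 62≥47).
D8: dominated by D1 (0-60 6.8≤7.5, price 30≤46, cargo 62≥58).
D9: dominated by D1 (0-60 6.8≤11.0, price 30≤64, cargo 62≥47).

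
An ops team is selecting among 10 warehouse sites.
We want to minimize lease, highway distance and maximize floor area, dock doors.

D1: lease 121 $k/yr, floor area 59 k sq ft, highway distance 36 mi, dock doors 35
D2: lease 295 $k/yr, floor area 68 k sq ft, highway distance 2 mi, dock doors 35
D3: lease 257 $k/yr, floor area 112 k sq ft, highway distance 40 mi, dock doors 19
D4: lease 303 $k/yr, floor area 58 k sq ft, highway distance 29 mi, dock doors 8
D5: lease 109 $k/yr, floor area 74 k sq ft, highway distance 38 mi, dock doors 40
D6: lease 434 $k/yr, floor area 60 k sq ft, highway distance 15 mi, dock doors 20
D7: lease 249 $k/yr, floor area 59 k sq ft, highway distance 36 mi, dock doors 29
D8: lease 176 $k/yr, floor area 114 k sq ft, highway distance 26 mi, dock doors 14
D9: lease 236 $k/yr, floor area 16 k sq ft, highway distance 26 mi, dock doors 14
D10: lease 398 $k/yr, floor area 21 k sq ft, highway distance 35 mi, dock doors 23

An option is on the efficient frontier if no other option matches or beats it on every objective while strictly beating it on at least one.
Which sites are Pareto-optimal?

D1, D2, D3, D5, D8

D1: not dominated.
D2: not dominated (best highway distance).
D3: not dominated.
D4: dominated by D2 (lease 295≤303, floor area 68≥58, highway distance 2≤29, dock doors 35≥8).
D5: not dominated (best lease).
D6: dominated by D2 (lease 295≤434, floor area 68≥60, highway distance 2≤15, dock doors 35≥20).
D7: dominated by D1 (lease 121≤249, floor area 59≥59, highway distance 36≤36, dock doors 35≥29).
D8: not dominated (best floor area).
D9: dominated by D8 (lease 176≤236, floor area 114≥16, highway distance 26≤26, dock doors 14≥14).
D10: dominated by D2 (lease 295≤398, floor area 68≥21, highway distance 2≤35, dock doors 35≥23).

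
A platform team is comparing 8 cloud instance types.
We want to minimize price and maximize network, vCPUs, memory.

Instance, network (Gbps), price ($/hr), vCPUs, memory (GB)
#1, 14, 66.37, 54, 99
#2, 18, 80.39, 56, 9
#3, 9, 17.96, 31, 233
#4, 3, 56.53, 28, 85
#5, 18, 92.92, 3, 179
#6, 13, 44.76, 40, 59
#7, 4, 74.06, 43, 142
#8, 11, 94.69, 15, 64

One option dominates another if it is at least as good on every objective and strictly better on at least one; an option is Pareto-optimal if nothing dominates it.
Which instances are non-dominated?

#1, #2, #3, #5, #6, #7

#1: not dominated.
#2: not dominated (best vCPUs).
#3: not dominated (best price).
#4: dominated by #3 (network 9≥3, price 17.96≤56.53, vCPUs 31≥28, memory 233≥85).
#5: not dominated.
#6: not dominated.
#7: not dominated.
#8: dominated by #1 (network 14≥11, price 66.37≤94.69, vCPUs 54≥15, memory 99≥64).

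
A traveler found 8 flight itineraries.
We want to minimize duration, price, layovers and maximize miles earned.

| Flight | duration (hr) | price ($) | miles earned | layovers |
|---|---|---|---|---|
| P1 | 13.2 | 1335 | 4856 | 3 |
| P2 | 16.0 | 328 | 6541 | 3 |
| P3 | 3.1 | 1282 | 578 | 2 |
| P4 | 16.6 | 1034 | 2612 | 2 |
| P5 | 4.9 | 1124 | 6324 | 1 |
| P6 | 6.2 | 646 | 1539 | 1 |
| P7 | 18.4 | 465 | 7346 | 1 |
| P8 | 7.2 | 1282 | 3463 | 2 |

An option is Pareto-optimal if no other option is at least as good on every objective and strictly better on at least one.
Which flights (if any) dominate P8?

P5

P5: duration 4.9≤7.2, price 1124≤1282, miles earned 6324≥3463, layovers 1≤2 — dominates P8.
Others (P1, P2, P3, P4, P6, P7) are each worse than P8 on at least one objective.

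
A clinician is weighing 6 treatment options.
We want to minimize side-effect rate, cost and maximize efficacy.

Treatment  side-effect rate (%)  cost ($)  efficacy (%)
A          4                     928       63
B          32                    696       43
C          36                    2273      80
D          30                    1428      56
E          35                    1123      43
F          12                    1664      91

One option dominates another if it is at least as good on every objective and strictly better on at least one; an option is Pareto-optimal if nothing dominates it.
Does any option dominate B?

No

A: worse on cost (928 vs 696).
C: worse on side-effect rate (36 vs 32).
D: worse on cost (1428 vs 696).
E: worse on side-effect rate (35 vs 32).
F: worse on cost (1664 vs 696).
No option is at least as good as B on every objective and strictly better on one.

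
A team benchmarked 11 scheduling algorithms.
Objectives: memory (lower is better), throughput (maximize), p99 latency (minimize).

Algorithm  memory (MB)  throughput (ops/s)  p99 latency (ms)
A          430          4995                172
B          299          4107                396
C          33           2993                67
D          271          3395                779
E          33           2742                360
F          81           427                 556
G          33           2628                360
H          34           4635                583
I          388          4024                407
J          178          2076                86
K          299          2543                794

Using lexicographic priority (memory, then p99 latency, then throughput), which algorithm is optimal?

C

First minimize memory: best is 33, kept {C, E, G}.
Then minimize p99 latency: best is 67, kept {C}.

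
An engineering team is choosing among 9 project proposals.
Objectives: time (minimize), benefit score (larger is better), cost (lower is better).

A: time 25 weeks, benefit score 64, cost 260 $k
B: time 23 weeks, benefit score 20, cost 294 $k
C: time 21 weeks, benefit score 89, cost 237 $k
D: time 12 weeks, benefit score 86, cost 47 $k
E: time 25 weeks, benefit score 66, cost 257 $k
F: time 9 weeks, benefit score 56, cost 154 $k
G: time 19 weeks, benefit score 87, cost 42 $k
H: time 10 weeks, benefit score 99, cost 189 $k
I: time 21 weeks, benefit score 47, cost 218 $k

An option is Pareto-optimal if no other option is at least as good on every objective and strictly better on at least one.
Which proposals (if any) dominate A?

C: time 21≤25, benefit score 89≥64, cost 237≤260 — dominates A.
D: time 12≤25, benefit score 86≥64, cost 47≤260 — dominates A.
E: time 25≤25, benefit score 66≥64, cost 257≤260 — dominates A.
G: time 19≤25, benefit score 87≥64, cost 42≤260 — dominates A.
H: time 10≤25, benefit score 99≥64, cost 189≤260 — dominates A.
Others (B, F, I) are each worse than A on at least one objective.

C, D, E, G, H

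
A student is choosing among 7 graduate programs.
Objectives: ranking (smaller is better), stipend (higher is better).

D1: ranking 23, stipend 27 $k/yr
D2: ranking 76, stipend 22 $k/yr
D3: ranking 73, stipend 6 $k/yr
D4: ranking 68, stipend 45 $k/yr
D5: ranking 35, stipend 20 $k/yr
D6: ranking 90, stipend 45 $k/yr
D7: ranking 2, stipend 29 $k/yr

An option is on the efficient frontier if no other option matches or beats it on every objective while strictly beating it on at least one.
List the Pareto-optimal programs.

D1: dominated by D7 (ranking 2≤23, stipend 29≥27).
D2: dominated by D1 (ranking 23≤76, stipend 27≥22).
D3: dominated by D1 (ranking 23≤73, stipend 27≥6).
D4: not dominated.
D5: dominated by D1 (ranking 23≤35, stipend 27≥20).
D6: dominated by D4 (ranking 68≤90, stipend 45≥45).
D7: not dominated (best ranking).

D4, D7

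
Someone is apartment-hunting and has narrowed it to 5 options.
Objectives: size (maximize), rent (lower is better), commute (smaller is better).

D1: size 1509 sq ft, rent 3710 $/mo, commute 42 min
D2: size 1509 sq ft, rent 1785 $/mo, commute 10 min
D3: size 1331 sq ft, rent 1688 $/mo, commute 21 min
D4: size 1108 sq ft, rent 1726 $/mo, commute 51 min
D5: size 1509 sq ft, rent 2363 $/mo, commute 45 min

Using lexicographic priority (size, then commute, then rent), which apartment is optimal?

First maximize size: best is 1509, kept {D1, D2, D5}.
Then minimize commute: best is 10, kept {D2}.

D2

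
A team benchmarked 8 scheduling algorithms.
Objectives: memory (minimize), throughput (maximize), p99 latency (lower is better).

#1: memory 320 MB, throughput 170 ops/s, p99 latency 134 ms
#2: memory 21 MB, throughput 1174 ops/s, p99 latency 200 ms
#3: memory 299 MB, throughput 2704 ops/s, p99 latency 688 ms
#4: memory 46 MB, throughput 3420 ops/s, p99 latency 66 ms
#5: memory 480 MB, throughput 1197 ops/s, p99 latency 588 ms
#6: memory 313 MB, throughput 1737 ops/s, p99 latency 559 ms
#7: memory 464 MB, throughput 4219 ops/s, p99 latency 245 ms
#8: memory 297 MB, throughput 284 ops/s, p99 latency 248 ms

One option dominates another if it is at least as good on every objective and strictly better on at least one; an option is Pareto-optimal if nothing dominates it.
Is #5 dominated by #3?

#3 vs #5: #3 is worse on p99 latency (688 vs 588), so it does not dominate #5.

No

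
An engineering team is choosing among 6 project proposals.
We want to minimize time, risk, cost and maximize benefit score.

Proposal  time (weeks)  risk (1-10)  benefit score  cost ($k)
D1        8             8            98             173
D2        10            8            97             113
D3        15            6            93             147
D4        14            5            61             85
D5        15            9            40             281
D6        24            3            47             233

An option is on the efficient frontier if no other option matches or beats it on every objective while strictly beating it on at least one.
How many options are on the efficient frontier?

5

D1: not dominated (best time).
D2: not dominated.
D3: not dominated.
D4: not dominated (best cost).
D5: dominated by D1 (time 8≤15, risk 8≤9, benefit score 98≥40, cost 173≤281).
D6: not dominated (best risk).
Pareto-optimal: D1, D2, D3, D4, D6 → 5.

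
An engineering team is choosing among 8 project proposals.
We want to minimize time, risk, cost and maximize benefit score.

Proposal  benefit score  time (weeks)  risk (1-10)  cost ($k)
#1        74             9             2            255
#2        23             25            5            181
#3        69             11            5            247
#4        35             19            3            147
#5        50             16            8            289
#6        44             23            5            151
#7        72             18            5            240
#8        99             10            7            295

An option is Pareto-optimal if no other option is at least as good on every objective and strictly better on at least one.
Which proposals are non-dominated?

#1, #3, #4, #6, #7, #8

#1: not dominated (best time).
#2: dominated by #4 (benefit score 35≥23, time 19≤25, risk 3≤5, cost 147≤181).
#3: not dominated.
#4: not dominated (best cost).
#5: dominated by #1 (benefit score 74≥50, time 9≤16, risk 2≤8, cost 255≤289).
#6: not dominated.
#7: not dominated.
#8: not dominated (best benefit score).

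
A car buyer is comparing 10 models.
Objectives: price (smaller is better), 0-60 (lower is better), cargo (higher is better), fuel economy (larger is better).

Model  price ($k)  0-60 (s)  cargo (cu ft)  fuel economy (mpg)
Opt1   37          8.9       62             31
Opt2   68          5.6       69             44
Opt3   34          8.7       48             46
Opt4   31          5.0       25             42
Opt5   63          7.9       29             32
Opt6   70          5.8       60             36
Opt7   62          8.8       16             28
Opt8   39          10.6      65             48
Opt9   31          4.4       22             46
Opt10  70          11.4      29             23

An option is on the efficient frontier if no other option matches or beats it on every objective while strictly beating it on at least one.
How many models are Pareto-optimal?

7

Opt1: not dominated.
Opt2: not dominated (best cargo).
Opt3: not dominated.
Opt4: not dominated.
Opt5: not dominated.
Opt6: dominated by Opt2 (price 68≤70, 0-60 5.6≤5.8, cargo 69≥60, fuel economy 44≥36).
Opt7: dominated by Opt3 (price 34≤62, 0-60 8.7≤8.8, cargo 48≥16, fuel economy 46≥28).
Opt8: not dominated (best fuel economy).
Opt9: not dominated (best 0-60).
Opt10: dominated by Opt1 (price 37≤70, 0-60 8.9≤11.4, cargo 62≥29, fuel economy 31≥23).
Pareto-optimal: Opt1, Opt2, Opt3, Opt4, Opt5, Opt8, Opt9 → 7.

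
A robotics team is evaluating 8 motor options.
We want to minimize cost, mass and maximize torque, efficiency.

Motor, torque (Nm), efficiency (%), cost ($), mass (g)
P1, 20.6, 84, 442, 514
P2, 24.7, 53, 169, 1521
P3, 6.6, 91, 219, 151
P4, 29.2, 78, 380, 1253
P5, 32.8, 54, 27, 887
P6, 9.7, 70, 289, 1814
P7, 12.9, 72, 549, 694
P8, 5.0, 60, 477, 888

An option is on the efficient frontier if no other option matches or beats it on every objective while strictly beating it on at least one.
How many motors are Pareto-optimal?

5

P1: not dominated.
P2: dominated by P5 (torque 32.8≥24.7, efficiency 54≥53, cost 27≤169, mass 887≤1521).
P3: not dominated (best efficiency).
P4: not dominated.
P5: not dominated (best torque).
P6: not dominated.
P7: dominated by P1 (torque 20.6≥12.9, efficiency 84≥72, cost 442≤549, mass 514≤694).
P8: dominated by P1 (torque 20.6≥5.0, efficiency 84≥60, cost 442≤477, mass 514≤888).
Pareto-optimal: P1, P3, P4, P5, P6 → 5.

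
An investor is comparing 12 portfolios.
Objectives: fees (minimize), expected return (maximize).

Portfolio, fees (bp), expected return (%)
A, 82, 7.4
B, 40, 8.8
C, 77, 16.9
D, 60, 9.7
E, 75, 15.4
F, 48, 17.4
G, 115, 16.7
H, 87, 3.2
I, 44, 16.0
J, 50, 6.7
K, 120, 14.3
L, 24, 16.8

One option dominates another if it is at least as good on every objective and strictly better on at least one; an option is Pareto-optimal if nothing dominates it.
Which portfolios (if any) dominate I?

L: fees 24≤44, expected return 16.8≥16.0 — dominates I.
Others (A, B, C, D, E, F, G, H, J, K) are each worse than I on at least one objective.

L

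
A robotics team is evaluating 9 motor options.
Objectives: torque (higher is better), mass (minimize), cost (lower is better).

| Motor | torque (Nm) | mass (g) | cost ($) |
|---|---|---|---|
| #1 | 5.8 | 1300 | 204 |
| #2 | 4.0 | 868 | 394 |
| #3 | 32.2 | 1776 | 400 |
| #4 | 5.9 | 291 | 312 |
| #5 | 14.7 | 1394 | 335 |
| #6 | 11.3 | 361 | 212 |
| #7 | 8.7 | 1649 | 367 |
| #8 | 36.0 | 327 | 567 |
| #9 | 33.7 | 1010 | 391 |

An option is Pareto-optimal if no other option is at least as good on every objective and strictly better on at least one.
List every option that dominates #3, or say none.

#9: torque 33.7≥32.2, mass 1010≤1776, cost 391≤400 — dominates #3.
Others (#1, #2, #4, #5, #6, #7, #8) are each worse than #3 on at least one objective.

#9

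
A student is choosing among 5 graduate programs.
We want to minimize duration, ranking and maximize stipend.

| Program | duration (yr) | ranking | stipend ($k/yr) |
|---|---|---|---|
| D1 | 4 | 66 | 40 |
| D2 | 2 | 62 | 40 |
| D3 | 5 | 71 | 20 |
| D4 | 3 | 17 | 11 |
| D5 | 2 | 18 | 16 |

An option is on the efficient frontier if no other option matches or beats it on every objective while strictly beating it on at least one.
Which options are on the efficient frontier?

D1: dominated by D2 (duration 2≤4, ranking 62≤66, stipend 40≥40).
D2: not dominated.
D3: dominated by D1 (duration 4≤5, ranking 66≤71, stipend 40≥20).
D4: not dominated (best ranking).
D5: not dominated.

D2, D4, D5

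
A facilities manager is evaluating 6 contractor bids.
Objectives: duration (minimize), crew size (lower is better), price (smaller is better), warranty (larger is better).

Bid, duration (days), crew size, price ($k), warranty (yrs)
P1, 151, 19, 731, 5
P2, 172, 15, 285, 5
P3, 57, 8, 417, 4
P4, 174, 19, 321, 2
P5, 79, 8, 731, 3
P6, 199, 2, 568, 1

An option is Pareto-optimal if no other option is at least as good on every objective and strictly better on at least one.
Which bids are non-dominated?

P1: not dominated.
P2: not dominated (best price).
P3: not dominated (best duration).
P4: dominated by P2 (duration 172≤174, crew size 15≤19, price 285≤321, warranty 5≥2).
P5: dominated by P3 (duration 57≤79, crew size 8≤8, price 417≤731, warranty 4≥3).
P6: not dominated (best crew size).

P1, P2, P3, P6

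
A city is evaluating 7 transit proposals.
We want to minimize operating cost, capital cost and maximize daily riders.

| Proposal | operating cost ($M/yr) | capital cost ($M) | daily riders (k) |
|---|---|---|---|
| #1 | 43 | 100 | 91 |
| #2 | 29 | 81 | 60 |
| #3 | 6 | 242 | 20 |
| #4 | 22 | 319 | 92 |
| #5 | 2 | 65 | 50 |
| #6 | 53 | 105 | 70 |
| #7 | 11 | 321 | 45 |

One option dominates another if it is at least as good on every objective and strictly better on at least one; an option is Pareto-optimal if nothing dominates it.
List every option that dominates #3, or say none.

#5: operating cost 2≤6, capital cost 65≤242, daily riders 50≥20 — dominates #3.
Others (#1, #2, #4, #6, #7) are each worse than #3 on at least one objective.

#5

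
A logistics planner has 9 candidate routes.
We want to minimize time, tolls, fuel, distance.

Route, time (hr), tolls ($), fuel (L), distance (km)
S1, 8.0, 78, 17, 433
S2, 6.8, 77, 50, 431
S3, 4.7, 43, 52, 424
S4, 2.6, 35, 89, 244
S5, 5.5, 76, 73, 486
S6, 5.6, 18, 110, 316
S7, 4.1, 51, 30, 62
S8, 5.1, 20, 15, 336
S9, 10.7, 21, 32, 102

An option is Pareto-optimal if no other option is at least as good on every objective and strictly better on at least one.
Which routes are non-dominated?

S3, S4, S6, S7, S8, S9

S1: dominated by S8 (time 5.1≤8.0, tolls 20≤78, fuel 15≤17, distance 336≤433).
S2: dominated by S7 (time 4.1≤6.8, tolls 51≤77, fuel 30≤50, distance 62≤431).
S3: not dominated.
S4: not dominated (best time).
S5: dominated by S3 (time 4.7≤5.5, tolls 43≤76, fuel 52≤73, distance 424≤486).
S6: not dominated (best tolls).
S7: not dominated (best distance).
S8: not dominated (best fuel).
S9: not dominated.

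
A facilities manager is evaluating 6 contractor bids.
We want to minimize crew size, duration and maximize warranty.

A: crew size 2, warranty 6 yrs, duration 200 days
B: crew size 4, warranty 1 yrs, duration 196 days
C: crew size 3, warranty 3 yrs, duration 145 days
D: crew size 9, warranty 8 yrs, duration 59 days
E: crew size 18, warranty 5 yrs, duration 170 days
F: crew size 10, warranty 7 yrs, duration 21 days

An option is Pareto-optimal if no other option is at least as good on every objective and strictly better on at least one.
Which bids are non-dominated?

A: not dominated (best crew size).
B: dominated by C (crew size 3≤4, warranty 3≥1, duration 145≤196).
C: not dominated.
D: not dominated (best warranty).
E: dominated by D (crew size 9≤18, warranty 8≥5, duration 59≤170).
F: not dominated (best duration).

A, C, D, F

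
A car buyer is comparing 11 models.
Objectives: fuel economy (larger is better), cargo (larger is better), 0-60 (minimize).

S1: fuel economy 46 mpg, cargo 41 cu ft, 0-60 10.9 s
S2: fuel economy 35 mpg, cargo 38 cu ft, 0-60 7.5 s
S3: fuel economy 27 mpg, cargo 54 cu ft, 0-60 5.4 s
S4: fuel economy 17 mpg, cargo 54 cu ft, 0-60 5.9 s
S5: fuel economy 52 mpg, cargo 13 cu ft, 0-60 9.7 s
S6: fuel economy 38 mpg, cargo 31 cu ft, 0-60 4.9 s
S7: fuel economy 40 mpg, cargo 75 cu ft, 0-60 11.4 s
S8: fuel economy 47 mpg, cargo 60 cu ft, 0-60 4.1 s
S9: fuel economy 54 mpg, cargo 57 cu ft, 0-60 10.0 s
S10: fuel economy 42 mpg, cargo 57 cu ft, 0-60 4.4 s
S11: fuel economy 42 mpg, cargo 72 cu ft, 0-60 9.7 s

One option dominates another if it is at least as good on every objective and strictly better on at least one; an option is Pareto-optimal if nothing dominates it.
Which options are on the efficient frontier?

S5, S7, S8, S9, S11

S1: dominated by S8 (fuel economy 47≥46, cargo 60≥41, 0-60 4.1≤10.9).
S2: dominated by S8 (fuel economy 47≥35, cargo 60≥38, 0-60 4.1≤7.5).
S3: dominated by S8 (fuel economy 47≥27, cargo 60≥54, 0-60 4.1≤5.4).
S4: dominated by S3 (fuel economy 27≥17, cargo 54≥54, 0-60 5.4≤5.9).
S5: not dominated.
S6: dominated by S8 (fuel economy 47≥38, cargo 60≥31, 0-60 4.1≤4.9).
S7: not dominated (best cargo).
S8: not dominated (best 0-60).
S9: not dominated (best fuel economy).
S10: dominated by S8 (fuel economy 47≥42, cargo 60≥57, 0-60 4.1≤4.4).
S11: not dominated.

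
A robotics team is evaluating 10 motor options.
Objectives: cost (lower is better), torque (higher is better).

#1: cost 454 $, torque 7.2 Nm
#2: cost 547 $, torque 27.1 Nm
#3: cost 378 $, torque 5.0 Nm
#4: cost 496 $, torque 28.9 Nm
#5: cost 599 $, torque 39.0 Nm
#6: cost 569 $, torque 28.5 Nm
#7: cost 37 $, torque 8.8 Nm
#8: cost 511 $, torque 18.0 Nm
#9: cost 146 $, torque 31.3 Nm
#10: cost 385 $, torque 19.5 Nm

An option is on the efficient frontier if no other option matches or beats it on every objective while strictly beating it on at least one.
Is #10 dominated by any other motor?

#9 vs #10: cost 146≤385, torque 31.3≥19.5 — #9 is at least as good on every objective and strictly better on at least one, so #9 dominates #10.

Yes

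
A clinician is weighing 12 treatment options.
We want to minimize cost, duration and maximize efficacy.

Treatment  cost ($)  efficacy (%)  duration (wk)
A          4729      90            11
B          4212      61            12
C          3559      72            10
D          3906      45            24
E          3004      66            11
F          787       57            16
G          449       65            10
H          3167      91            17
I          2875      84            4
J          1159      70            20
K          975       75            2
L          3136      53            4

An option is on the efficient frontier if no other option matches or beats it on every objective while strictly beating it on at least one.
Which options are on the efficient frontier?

A, G, H, I, K

A: not dominated.
B: dominated by C (cost 3559≤4212, efficacy 72≥61, duration 10≤12).
C: dominated by I (cost 2875≤3559, efficacy 84≥72, duration 4≤10).
D: dominated by C (cost 3559≤3906, efficacy 72≥45, duration 10≤24).
E: dominated by I (cost 2875≤3004, efficacy 84≥66, duration 4≤11).
F: dominated by G (cost 449≤787, efficacy 65≥57, duration 10≤16).
G: not dominated (best cost).
H: not dominated (best efficacy).
I: not dominated.
J: dominated by K (cost 975≤1159, efficacy 75≥70, duration 2≤20).
K: not dominated (best duration).
L: dominated by I (cost 2875≤3136, efficacy 84≥53, duration 4≤4).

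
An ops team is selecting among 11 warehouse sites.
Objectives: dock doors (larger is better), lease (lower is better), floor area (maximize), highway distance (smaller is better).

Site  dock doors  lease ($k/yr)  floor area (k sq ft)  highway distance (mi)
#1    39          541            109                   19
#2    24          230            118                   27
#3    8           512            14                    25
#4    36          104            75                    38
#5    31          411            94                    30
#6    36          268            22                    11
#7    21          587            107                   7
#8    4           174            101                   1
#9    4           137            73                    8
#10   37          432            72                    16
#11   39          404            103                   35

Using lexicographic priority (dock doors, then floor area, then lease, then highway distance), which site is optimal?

First maximize dock doors: best is 39, kept {#1, #11}.
Then maximize floor area: best is 109, kept {#1}.

#1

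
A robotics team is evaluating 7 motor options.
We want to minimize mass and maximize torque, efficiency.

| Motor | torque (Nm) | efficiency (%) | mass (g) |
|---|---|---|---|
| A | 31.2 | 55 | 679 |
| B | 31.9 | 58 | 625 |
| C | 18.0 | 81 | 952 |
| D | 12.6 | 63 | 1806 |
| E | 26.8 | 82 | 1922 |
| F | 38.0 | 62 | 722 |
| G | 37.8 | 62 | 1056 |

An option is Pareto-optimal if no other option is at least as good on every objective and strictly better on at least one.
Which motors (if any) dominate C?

A: worse on efficiency (55 vs 81).
B: worse on efficiency (58 vs 81).
D: worse on torque (12.6 vs 18.0).
E: worse on mass (1922 vs 952).
F: worse on efficiency (62 vs 81).
G: worse on efficiency (62 vs 81).
No option dominates C.

none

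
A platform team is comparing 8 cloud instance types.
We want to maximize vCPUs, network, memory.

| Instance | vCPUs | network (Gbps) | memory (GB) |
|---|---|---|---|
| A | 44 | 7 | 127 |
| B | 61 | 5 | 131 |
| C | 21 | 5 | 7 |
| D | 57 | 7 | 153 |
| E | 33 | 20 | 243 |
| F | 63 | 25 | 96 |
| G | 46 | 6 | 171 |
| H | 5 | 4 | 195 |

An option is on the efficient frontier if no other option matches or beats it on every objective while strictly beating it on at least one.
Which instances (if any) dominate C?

A: vCPUs 44≥21, network 7≥5, memory 127≥7 — dominates C.
B: vCPUs 61≥21, network 5≥5, memory 131≥7 — dominates C.
D: vCPUs 57≥21, network 7≥5, memory 153≥7 — dominates C.
E: vCPUs 33≥21, network 20≥5, memory 243≥7 — dominates C.
F: vCPUs 63≥21, network 25≥5, memory 96≥7 — dominates C.
G: vCPUs 46≥21, network 6≥5, memory 171≥7 — dominates C.
Others (H) are each worse than C on at least one objective.

A, B, D, E, F, G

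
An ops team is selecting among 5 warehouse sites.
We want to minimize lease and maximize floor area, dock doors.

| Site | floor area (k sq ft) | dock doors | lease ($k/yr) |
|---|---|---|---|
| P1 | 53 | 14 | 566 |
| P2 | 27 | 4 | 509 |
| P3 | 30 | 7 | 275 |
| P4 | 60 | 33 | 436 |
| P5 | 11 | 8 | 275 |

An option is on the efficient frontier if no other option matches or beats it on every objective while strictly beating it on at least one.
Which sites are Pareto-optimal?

P3, P4, P5

P1: dominated by P4 (floor area 60≥53, dock doors 33≥14, lease 436≤566).
P2: dominated by P3 (floor area 30≥27, dock doors 7≥4, lease 275≤509).
P3: not dominated.
P4: not dominated (best floor area).
P5: not dominated.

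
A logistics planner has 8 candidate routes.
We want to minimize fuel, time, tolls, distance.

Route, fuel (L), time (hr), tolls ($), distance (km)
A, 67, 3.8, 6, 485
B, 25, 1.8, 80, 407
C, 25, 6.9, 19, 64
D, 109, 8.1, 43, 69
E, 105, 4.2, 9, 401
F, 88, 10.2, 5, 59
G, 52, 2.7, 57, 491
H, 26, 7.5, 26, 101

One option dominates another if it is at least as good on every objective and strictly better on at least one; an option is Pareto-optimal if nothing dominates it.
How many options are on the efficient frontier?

A: not dominated.
B: not dominated (best time).
C: not dominated.
D: dominated by C (fuel 25≤109, time 6.9≤8.1, tolls 19≤43, distance 64≤69).
E: not dominated.
F: not dominated (best tolls).
G: not dominated.
H: dominated by C (fuel 25≤26, time 6.9≤7.5, tolls 19≤26, distance 64≤101).
Pareto-optimal: A, B, C, E, F, G → 6.

6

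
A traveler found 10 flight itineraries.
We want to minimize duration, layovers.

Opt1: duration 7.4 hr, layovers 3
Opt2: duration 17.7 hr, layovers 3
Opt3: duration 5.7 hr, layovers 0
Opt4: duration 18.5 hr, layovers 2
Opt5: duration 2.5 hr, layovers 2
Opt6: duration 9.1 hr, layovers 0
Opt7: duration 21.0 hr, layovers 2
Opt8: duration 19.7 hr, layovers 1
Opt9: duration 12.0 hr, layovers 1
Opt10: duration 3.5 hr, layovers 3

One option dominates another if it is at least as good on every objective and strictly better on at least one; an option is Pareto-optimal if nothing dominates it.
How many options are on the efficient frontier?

Opt1: dominated by Opt3 (duration 5.7≤7.4, layovers 0≤3).
Opt2: dominated by Opt1 (duration 7.4≤17.7, layovers 3≤3).
Opt3: not dominated.
Opt4: dominated by Opt3 (duration 5.7≤18.5, layovers 0≤2).
Opt5: not dominated (best duration).
Opt6: dominated by Opt3 (duration 5.7≤9.1, layovers 0≤0).
Opt7: dominated by Opt3 (duration 5.7≤21.0, layovers 0≤2).
Opt8: dominated by Opt3 (duration 5.7≤19.7, layovers 0≤1).
Opt9: dominated by Opt3 (duration 5.7≤12.0, layovers 0≤1).
Opt10: dominated by Opt5 (duration 2.5≤3.5, layovers 2≤3).
Pareto-optimal: Opt3, Opt5 → 2.

2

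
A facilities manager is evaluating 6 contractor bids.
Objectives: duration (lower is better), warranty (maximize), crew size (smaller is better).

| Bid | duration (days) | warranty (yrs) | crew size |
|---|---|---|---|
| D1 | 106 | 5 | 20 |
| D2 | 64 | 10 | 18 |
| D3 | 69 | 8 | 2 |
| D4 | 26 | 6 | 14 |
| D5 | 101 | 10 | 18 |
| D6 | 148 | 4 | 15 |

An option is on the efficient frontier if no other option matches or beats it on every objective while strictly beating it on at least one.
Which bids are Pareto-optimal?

D2, D3, D4

D1: dominated by D2 (duration 64≤106, warranty 10≥5, crew size 18≤20).
D2: not dominated.
D3: not dominated (best crew size).
D4: not dominated (best duration).
D5: dominated by D2 (duration 64≤101, warranty 10≥10, crew size 18≤18).
D6: dominated by D3 (duration 69≤148, warranty 8≥4, crew size 2≤15).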